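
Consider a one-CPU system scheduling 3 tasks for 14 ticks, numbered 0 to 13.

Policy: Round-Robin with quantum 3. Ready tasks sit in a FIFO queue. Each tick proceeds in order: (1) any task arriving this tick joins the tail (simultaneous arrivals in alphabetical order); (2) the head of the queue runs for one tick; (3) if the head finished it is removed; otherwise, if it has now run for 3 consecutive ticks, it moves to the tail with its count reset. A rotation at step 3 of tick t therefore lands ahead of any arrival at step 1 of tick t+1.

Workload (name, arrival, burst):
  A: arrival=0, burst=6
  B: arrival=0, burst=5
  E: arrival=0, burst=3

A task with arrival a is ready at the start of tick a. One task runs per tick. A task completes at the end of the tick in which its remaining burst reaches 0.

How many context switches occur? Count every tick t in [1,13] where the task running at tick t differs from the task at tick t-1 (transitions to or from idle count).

t=0: queue=[A,B,E] q_used=0 → run A
t=1: queue=[A,B,E] q_used=1 → run A
t=2: queue=[A,B,E] q_used=2 → run A
t=3: queue=[B,E,A] q_used=0 → run B
t=4: queue=[B,E,A] q_used=1 → run B
t=5: queue=[B,E,A] q_used=2 → run B
t=6: queue=[E,A,B] q_used=0 → run E
t=7: queue=[E,A,B] q_used=1 → run E
t=8: queue=[E,A,B] q_used=2 → run E
t=9: queue=[A,B] q_used=0 → run A
t=10: queue=[A,B] q_used=1 → run A
t=11: queue=[A,B] q_used=2 → run A
t=12: queue=[B] q_used=0 → run B
t=13: queue=[B] q_used=1 → run B

context switches = 4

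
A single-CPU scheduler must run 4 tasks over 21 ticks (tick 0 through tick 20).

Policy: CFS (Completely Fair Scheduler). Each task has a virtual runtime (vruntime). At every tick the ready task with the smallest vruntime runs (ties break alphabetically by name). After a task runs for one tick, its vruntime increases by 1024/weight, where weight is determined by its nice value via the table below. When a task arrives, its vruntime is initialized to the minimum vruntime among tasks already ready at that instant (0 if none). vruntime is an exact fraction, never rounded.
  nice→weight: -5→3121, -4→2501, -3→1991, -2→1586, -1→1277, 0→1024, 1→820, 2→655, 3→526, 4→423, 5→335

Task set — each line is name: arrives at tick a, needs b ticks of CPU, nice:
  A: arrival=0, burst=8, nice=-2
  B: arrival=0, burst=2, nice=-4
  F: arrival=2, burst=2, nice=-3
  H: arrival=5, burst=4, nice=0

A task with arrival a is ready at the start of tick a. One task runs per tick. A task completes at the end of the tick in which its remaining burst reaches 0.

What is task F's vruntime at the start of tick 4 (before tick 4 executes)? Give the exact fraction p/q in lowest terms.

t=0: vr[A=0 B=0] → run A
t=1: vr[A=512/793 B=0] → run B
t=2: vr[A=512/793 B=1024/2501 F=1024/2501] → run B
t=3: vr[A=512/793 F=1024/2501] → run F
t=4: vr[A=512/793 F=4599808/4979491] → run A
t=5: vr[A=1024/793 F=4599808/4979491 H=4599808/4979491] → run F
t=6: vr[A=1024/793 H=4599808/4979491] → run H
t=7: vr[A=1024/793 H=9579299/4979491] → run A
t=8: vr[A=1536/793 H=9579299/4979491] → run H
t=9: vr[A=1536/793 H=14558790/4979491] → run A
t=10: vr[A=2048/793 H=14558790/4979491] → run A
t=11: vr[A=2560/793 H=14558790/4979491] → run H
t=12: vr[A=2560/793 H=19538281/4979491] → run A
t=13: vr[A=3072/793 H=19538281/4979491] → run A
t=14: vr[A=3584/793 H=19538281/4979491] → run H
t=15: vr[A=3584/793] → run A
t=16: (idle)
t=17: (idle)
t=18: (idle)
t=19: (idle)
t=20: (idle)

vruntime(F, start of tick 4) = 4599808/4979491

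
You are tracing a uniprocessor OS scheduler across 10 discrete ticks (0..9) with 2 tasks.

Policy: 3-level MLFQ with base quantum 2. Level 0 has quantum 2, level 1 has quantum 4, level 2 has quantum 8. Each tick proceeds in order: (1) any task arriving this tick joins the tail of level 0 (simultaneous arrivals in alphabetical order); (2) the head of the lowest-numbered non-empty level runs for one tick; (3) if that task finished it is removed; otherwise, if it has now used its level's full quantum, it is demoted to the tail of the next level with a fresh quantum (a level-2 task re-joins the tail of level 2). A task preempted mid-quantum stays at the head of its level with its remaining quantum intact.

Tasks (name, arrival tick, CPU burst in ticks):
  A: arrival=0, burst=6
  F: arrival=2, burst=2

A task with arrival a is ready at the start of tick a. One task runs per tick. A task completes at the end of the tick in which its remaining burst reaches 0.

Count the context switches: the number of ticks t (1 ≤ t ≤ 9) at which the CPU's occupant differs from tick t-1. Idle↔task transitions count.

context switches = 3

t=0: L0/L1/L2 = A/-/- → run A
t=1: L0/L1/L2 = A/-/- → run A
t=2: L0/L1/L2 = F/A/- → run F
t=3: L0/L1/L2 = F/A/- → run F
t=4: L0/L1/L2 = -/A/- → run A
t=5: L0/L1/L2 = -/A/- → run A
t=6: L0/L1/L2 = -/A/- → run A
t=7: L0/L1/L2 = -/A/- → run A
t=8: (idle)
t=9: (idle)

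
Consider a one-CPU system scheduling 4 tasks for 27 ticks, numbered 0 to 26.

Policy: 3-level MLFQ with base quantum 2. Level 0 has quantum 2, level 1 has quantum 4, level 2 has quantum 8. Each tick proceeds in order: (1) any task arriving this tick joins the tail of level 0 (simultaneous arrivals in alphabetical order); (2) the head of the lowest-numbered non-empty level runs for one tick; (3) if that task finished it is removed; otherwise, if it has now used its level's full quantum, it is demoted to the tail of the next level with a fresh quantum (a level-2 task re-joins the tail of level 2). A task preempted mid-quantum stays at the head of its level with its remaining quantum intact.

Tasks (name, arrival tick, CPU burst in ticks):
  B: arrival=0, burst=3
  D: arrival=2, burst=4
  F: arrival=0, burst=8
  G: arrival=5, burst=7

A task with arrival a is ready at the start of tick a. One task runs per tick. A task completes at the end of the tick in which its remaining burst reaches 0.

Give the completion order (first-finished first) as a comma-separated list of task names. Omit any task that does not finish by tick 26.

t=0: L0/L1/L2 = BF/-/- → run B
t=1: L0/L1/L2 = BF/-/- → run B
t=2: L0/L1/L2 = FD/B/- → run F
t=3: L0/L1/L2 = FD/B/- → run F
t=4: L0/L1/L2 = D/BF/- → run D
t=5: L0/L1/L2 = DG/BF/- → run D
t=6: L0/L1/L2 = G/BFD/- → run G
t=7: L0/L1/L2 = G/BFD/- → run G
t=8: L0/L1/L2 = -/BFDG/- → run B
t=9: L0/L1/L2 = -/FDG/- → run F
t=10: L0/L1/L2 = -/FDG/- → run F
t=11: L0/L1/L2 = -/FDG/- → run F
t=12: L0/L1/L2 = -/FDG/- → run F
t=13: L0/L1/L2 = -/DG/F → run D
t=14: L0/L1/L2 = -/DG/F → run D
t=15: L0/L1/L2 = -/G/F → run G
t=16: L0/L1/L2 = -/G/F → run G
t=17: L0/L1/L2 = -/G/F → run G
t=18: L0/L1/L2 = -/G/F → run G
t=19: L0/L1/L2 = -/-/FG → run F
t=20: L0/L1/L2 = -/-/FG → run F
t=21: L0/L1/L2 = -/-/G → run G
t=22: (idle)
t=23: (idle)
t=24: (idle)
t=25: (idle)
t=26: (idle)

completion order = B, D, F, G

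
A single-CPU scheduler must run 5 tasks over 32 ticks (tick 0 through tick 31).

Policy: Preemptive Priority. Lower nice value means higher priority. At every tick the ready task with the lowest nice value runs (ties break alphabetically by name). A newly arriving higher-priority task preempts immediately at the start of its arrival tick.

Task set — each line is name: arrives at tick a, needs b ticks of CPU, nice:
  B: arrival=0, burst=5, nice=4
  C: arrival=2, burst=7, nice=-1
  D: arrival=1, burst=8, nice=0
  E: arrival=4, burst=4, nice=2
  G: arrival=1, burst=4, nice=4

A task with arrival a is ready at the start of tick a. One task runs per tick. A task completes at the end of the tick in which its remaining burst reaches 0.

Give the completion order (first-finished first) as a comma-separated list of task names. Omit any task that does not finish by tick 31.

completion order = C, D, E, B, G

t=0: ready={B} → run B
t=1: ready={B,D,G} → run D
t=2: ready={B,C,D,G} → run C
t=3: ready={B,C,D,G} → run C
t=4: ready={B,C,D,E,G} → run C
t=5: ready={B,C,D,E,G} → run C
t=6: ready={B,C,D,E,G} → run C
t=7: ready={B,C,D,E,G} → run C
t=8: ready={B,C,D,E,G} → run C
t=9: ready={B,D,E,G} → run D
t=10: ready={B,D,E,G} → run D
t=11: ready={B,D,E,G} → run D
t=12: ready={B,D,E,G} → run D
t=13: ready={B,D,E,G} → run D
t=14: ready={B,D,E,G} → run D
t=15: ready={B,D,E,G} → run D
t=16: ready={B,E,G} → run E
t=17: ready={B,E,G} → run E
t=18: ready={B,E,G} → run E
t=19: ready={B,E,G} → run E
t=20: ready={B,G} → run B
t=21: ready={B,G} → run B
t=22: ready={B,G} → run B
t=23: ready={B,G} → run B
t=24: ready={G} → run G
t=25: ready={G} → run G
t=26: ready={G} → run G
t=27: ready={G} → run G
t=28: (idle)
t=29: (idle)
t=30: (idle)
t=31: (idle)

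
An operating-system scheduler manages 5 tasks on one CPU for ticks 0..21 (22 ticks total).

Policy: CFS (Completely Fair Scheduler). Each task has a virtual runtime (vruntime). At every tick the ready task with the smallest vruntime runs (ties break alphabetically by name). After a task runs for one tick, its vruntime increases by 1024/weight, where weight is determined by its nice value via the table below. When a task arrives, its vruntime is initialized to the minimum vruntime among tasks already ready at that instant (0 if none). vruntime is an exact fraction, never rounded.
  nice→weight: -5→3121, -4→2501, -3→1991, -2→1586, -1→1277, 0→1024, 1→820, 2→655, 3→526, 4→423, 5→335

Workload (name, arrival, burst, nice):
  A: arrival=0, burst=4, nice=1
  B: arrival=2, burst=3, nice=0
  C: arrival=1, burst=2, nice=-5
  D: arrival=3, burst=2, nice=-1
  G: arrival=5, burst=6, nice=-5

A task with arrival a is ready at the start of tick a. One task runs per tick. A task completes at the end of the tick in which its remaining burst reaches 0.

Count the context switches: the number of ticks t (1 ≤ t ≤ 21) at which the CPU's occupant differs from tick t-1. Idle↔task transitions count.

context switches = 13

t=0: vr[A=0] → run A
t=1: vr[A=256/205 C=256/205] → run A
t=2: vr[A=512/205 B=256/205 C=256/205] → run B
t=3: vr[A=512/205 B=461/205 C=256/205 D=256/205] → run C
t=4: vr[A=512/205 B=461/205 C=1008896/639805 D=256/205] → run D
t=5: vr[A=512/205 B=461/205 C=1008896/639805 D=536832/261785 G=1008896/639805] → run C
t=6: vr[A=512/205 B=461/205 D=536832/261785 G=1008896/639805] → run G
t=7: vr[A=512/205 B=461/205 D=536832/261785 G=1218816/639805] → run G
t=8: vr[A=512/205 B=461/205 D=536832/261785 G=1428736/639805] → run D
t=9: vr[A=512/205 B=461/205 G=1428736/639805] → run G
t=10: vr[A=512/205 B=461/205 G=1638656/639805] → run B
t=11: vr[A=512/205 B=666/205 G=1638656/639805] → run A
t=12: vr[A=768/205 B=666/205 G=1638656/639805] → run G
t=13: vr[A=768/205 B=666/205 G=1848576/639805] → run G
t=14: vr[A=768/205 B=666/205 G=2058496/639805] → run G
t=15: vr[A=768/205 B=666/205] → run B
t=16: vr[A=768/205] → run A
t=17: (idle)
t=18: (idle)
t=19: (idle)
t=20: (idle)
t=21: (idle)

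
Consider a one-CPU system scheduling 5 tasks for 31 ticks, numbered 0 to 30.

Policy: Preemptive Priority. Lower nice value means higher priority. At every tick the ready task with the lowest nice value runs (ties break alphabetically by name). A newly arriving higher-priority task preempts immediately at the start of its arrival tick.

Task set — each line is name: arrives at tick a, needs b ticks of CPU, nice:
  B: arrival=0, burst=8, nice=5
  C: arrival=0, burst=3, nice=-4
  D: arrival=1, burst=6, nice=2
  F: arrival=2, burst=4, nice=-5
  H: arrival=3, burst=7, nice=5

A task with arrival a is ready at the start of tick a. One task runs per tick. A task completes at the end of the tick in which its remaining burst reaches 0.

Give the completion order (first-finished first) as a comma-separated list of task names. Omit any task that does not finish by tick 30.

t=0: ready={B,C} → run C
t=1: ready={B,C,D} → run C
t=2: ready={B,C,D,F} → run F
t=3: ready={B,C,D,F,H} → run F
t=4: ready={B,C,D,F,H} → run F
t=5: ready={B,C,D,F,H} → run F
t=6: ready={B,C,D,H} → run C
t=7: ready={B,D,H} → run D
t=8: ready={B,D,H} → run D
t=9: ready={B,D,H} → run D
t=10: ready={B,D,H} → run D
t=11: ready={B,D,H} → run D
t=12: ready={B,D,H} → run D
t=13: ready={B,H} → run B
t=14: ready={B,H} → run B
t=15: ready={B,H} → run B
t=16: ready={B,H} → run B
t=17: ready={B,H} → run B
t=18: ready={B,H} → run B
t=19: ready={B,H} → run B
t=20: ready={B,H} → run B
t=21: ready={H} → run H
t=22: ready={H} → run H
t=23: ready={H} → run H
t=24: ready={H} → run H
t=25: ready={H} → run H
t=26: ready={H} → run H
t=27: ready={H} → run H
t=28: (idle)
t=29: (idle)
t=30: (idle)

completion order = F, C, D, B, H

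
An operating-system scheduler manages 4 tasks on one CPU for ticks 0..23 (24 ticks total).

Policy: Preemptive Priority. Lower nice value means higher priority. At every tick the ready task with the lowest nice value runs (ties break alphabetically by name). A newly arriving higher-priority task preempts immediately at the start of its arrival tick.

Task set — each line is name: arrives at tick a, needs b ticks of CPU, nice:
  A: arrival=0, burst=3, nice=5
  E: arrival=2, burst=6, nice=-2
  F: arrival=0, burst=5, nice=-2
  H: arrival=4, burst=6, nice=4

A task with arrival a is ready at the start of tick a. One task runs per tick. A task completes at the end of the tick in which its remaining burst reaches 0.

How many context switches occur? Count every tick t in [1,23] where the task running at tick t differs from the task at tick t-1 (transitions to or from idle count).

t=0: ready={A,F} → run F
t=1: ready={A,F} → run F
t=2: ready={A,E,F} → run E
t=3: ready={A,E,F} → run E
t=4: ready={A,E,F,H} → run E
t=5: ready={A,E,F,H} → run E
t=6: ready={A,E,F,H} → run E
t=7: ready={A,E,F,H} → run E
t=8: ready={A,F,H} → run F
t=9: ready={A,F,H} → run F
t=10: ready={A,F,H} → run F
t=11: ready={A,H} → run H
t=12: ready={A,H} → run H
t=13: ready={A,H} → run H
t=14: ready={A,H} → run H
t=15: ready={A,H} → run H
t=16: ready={A,H} → run H
t=17: ready={A} → run A
t=18: ready={A} → run A
t=19: ready={A} → run A
t=20: (idle)
t=21: (idle)
t=22: (idle)
t=23: (idle)

context switches = 5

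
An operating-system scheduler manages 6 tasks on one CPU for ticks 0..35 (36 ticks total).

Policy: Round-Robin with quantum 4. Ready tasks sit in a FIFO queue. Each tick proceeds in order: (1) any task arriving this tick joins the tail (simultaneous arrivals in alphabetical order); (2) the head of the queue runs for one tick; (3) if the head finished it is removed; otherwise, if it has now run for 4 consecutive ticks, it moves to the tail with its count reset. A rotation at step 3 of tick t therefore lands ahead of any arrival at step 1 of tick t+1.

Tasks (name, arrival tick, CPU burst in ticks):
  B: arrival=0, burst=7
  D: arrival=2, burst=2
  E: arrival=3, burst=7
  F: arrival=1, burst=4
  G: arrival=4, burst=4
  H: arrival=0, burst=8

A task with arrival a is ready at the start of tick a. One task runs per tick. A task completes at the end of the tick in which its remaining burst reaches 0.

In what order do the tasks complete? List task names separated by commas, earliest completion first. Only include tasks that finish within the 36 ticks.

t=0: queue=[B,H] q_used=0 → run B
t=1: queue=[B,H,F] q_used=1 → run B
t=2: queue=[B,H,F,D] q_used=2 → run B
t=3: queue=[B,H,F,D,E] q_used=3 → run B
t=4: queue=[H,F,D,E,B,G] q_used=0 → run H
t=5: queue=[H,F,D,E,B,G] q_used=1 → run H
t=6: queue=[H,F,D,E,B,G] q_used=2 → run H
t=7: queue=[H,F,D,E,B,G] q_used=3 → run H
t=8: queue=[F,D,E,B,G,H] q_used=0 → run F
t=9: queue=[F,D,E,B,G,H] q_used=1 → run F
t=10: queue=[F,D,E,B,G,H] q_used=2 → run F
t=11: queue=[F,D,E,B,G,H] q_used=3 → run F
t=12: queue=[D,E,B,G,H] q_used=0 → run D
t=13: queue=[D,E,B,G,H] q_used=1 → run D
t=14: queue=[E,B,G,H] q_used=0 → run E
t=15: queue=[E,B,G,H] q_used=1 → run E
t=16: queue=[E,B,G,H] q_used=2 → run E
t=17: queue=[E,B,G,H] q_used=3 → run E
t=18: queue=[B,G,H,E] q_used=0 → run B
t=19: queue=[B,G,H,E] q_used=1 → run B
t=20: queue=[B,G,H,E] q_used=2 → run B
t=21: queue=[G,H,E] q_used=0 → run G
t=22: queue=[G,H,E] q_used=1 → run G
t=23: queue=[G,H,E] q_used=2 → run G
t=24: queue=[G,H,E] q_used=3 → run G
t=25: queue=[H,E] q_used=0 → run H
t=26: queue=[H,E] q_used=1 → run H
t=27: queue=[H,E] q_used=2 → run H
t=28: queue=[H,E] q_used=3 → run H
t=29: queue=[E] q_used=0 → run E
t=30: queue=[E] q_used=1 → run E
t=31: queue=[E] q_used=2 → run E
t=32: (idle)
t=33: (idle)
t=34: (idle)
t=35: (idle)

completion order = F, D, B, G, H, E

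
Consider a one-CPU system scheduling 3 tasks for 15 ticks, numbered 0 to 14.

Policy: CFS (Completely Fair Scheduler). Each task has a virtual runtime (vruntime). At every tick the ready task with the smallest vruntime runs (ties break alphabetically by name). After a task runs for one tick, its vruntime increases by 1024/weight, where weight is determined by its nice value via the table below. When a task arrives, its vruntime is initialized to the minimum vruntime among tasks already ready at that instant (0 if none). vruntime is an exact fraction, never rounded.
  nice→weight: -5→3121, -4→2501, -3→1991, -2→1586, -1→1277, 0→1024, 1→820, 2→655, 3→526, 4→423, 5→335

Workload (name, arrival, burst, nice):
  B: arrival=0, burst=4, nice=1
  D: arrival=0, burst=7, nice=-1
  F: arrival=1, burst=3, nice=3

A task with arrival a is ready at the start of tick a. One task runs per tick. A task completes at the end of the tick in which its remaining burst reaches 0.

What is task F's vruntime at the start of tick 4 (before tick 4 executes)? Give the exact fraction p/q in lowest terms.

t=0: vr[B=0 D=0] → run B
t=1: vr[B=256/205 D=0 F=0] → run D
t=2: vr[B=256/205 D=1024/1277 F=0] → run F
t=3: vr[B=256/205 D=1024/1277 F=512/263] → run D
t=4: vr[B=256/205 D=2048/1277 F=512/263] → run B
t=5: vr[B=512/205 D=2048/1277 F=512/263] → run D
t=6: vr[B=512/205 D=3072/1277 F=512/263] → run F
t=7: vr[B=512/205 D=3072/1277 F=1024/263] → run D
t=8: vr[B=512/205 D=4096/1277 F=1024/263] → run B
t=9: vr[B=768/205 D=4096/1277 F=1024/263] → run D
t=10: vr[B=768/205 D=5120/1277 F=1024/263] → run B
t=11: vr[D=5120/1277 F=1024/263] → run F
t=12: vr[D=5120/1277] → run D
t=13: vr[D=6144/1277] → run D
t=14: (idle)

vruntime(F, start of tick 4) = 512/263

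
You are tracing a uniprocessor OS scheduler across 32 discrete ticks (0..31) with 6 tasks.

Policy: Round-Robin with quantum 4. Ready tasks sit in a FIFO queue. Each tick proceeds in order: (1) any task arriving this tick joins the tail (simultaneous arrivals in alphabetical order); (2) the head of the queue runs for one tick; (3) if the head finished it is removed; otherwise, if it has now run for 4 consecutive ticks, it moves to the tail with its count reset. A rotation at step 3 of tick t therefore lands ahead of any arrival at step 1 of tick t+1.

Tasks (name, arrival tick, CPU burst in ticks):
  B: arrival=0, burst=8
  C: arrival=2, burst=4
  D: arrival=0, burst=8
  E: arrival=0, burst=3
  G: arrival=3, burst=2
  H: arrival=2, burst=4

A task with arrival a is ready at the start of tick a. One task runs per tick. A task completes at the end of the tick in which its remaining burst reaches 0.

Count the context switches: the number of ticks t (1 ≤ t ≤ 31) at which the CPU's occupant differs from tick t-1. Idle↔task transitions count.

context switches = 8

t=0: queue=[B,D,E] q_used=0 → run B
t=1: queue=[B,D,E] q_used=1 → run B
t=2: queue=[B,D,E,C,H] q_used=2 → run B
t=3: queue=[B,D,E,C,H,G] q_used=3 → run B
t=4: queue=[D,E,C,H,G,B] q_used=0 → run D
t=5: queue=[D,E,C,H,G,B] q_used=1 → run D
t=6: queue=[D,E,C,H,G,B] q_used=2 → run D
t=7: queue=[D,E,C,H,G,B] q_used=3 → run D
t=8: queue=[E,C,H,G,B,D] q_used=0 → run E
t=9: queue=[E,C,H,G,B,D] q_used=1 → run E
t=10: queue=[E,C,H,G,B,D] q_used=2 → run E
t=11: queue=[C,H,G,B,D] q_used=0 → run C
t=12: queue=[C,H,G,B,D] q_used=1 → run C
t=13: queue=[C,H,G,B,D] q_used=2 → run C
t=14: queue=[C,H,G,B,D] q_used=3 → run C
t=15: queue=[H,G,B,D] q_used=0 → run H
t=16: queue=[H,G,B,D] q_used=1 → run H
t=17: queue=[H,G,B,D] q_used=2 → run H
t=18: queue=[H,G,B,D] q_used=3 → run H
t=19: queue=[G,B,D] q_used=0 → run G
t=20: queue=[G,B,D] q_used=1 → run G
t=21: queue=[B,D] q_used=0 → run B
t=22: queue=[B,D] q_used=1 → run B
t=23: queue=[B,D] q_used=2 → run B
t=24: queue=[B,D] q_used=3 → run B
t=25: queue=[D] q_used=0 → run D
t=26: queue=[D] q_used=1 → run D
t=27: queue=[D] q_used=2 → run D
t=28: queue=[D] q_used=3 → run D
t=29: (idle)
t=30: (idle)
t=31: (idle)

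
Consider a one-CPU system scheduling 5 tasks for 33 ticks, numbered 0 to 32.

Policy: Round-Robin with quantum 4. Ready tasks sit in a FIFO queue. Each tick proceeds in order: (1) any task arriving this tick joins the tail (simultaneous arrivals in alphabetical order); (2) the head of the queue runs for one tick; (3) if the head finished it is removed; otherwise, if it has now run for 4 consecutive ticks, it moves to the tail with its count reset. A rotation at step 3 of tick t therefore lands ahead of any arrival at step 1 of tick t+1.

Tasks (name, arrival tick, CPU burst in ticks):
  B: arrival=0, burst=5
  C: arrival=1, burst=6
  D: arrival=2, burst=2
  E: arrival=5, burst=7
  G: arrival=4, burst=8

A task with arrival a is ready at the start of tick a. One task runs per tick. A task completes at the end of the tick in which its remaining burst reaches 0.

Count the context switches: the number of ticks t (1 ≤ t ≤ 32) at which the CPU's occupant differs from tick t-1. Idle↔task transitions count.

context switches = 9

t=0: queue=[B] q_used=0 → run B
t=1: queue=[B,C] q_used=1 → run B
t=2: queue=[B,C,D] q_used=2 → run B
t=3: queue=[B,C,D] q_used=3 → run B
t=4: queue=[C,D,B,G] q_used=0 → run C
t=5: queue=[C,D,B,G,E] q_used=1 → run C
t=6: queue=[C,D,B,G,E] q_used=2 → run C
t=7: queue=[C,D,B,G,E] q_used=3 → run C
t=8: queue=[D,B,G,E,C] q_used=0 → run D
t=9: queue=[D,B,G,E,C] q_used=1 → run D
t=10: queue=[B,G,E,C] q_used=0 → run B
t=11: queue=[G,E,C] q_used=0 → run G
t=12: queue=[G,E,C] q_used=1 → run G
t=13: queue=[G,E,C] q_used=2 → run G
t=14: queue=[G,E,C] q_used=3 → run G
t=15: queue=[E,C,G] q_used=0 → run E
t=16: queue=[E,C,G] q_used=1 → run E
t=17: queue=[E,C,G] q_used=2 → run E
t=18: queue=[E,C,G] q_used=3 → run E
t=19: queue=[C,G,E] q_used=0 → run C
t=20: queue=[C,G,E] q_used=1 → run C
t=21: queue=[G,E] q_used=0 → run G
t=22: queue=[G,E] q_used=1 → run G
t=23: queue=[G,E] q_used=2 → run G
t=24: queue=[G,E] q_used=3 → run G
t=25: queue=[E] q_used=0 → run E
t=26: queue=[E] q_used=1 → run E
t=27: queue=[E] q_used=2 → run E
t=28: (idle)
t=29: (idle)
t=30: (idle)
t=31: (idle)
t=32: (idle)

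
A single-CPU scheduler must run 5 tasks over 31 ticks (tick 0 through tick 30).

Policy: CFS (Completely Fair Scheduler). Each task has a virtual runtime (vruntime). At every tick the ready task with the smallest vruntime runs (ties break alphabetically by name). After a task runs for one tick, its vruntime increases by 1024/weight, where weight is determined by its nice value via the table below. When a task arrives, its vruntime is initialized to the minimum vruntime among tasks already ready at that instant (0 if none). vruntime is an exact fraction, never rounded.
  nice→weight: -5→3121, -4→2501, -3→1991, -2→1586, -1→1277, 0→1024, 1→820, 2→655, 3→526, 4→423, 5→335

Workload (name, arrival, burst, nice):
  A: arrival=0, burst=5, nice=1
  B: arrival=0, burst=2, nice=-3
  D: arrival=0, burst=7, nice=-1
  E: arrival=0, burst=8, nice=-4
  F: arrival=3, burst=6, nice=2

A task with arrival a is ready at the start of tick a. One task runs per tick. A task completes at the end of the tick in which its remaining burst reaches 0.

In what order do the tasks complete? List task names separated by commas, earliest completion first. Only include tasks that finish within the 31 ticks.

t=0: vr[A=0 B=0 D=0 E=0] → run A
t=1: vr[A=256/205 B=0 D=0 E=0] → run B
t=2: vr[A=256/205 B=1024/1991 D=0 E=0] → run D
t=3: vr[A=256/205 B=1024/1991 D=1024/1277 E=0 F=0] → run E
t=4: vr[A=256/205 B=1024/1991 D=1024/1277 E=1024/2501 F=0] → run F
t=5: vr[A=256/205 B=1024/1991 D=1024/1277 E=1024/2501 F=1024/655] → run E
t=6: vr[A=256/205 B=1024/1991 D=1024/1277 E=2048/2501 F=1024/655] → run B
t=7: vr[A=256/205 D=1024/1277 E=2048/2501 F=1024/655] → run D
t=8: vr[A=256/205 D=2048/1277 E=2048/2501 F=1024/655] → run E
t=9: vr[A=256/205 D=2048/1277 E=3072/2501 F=1024/655] → run E
t=10: vr[A=256/205 D=2048/1277 E=4096/2501 F=1024/655] → run A
t=11: vr[A=512/205 D=2048/1277 E=4096/2501 F=1024/655] → run F
t=12: vr[A=512/205 D=2048/1277 E=4096/2501 F=2048/655] → run D
t=13: vr[A=512/205 D=3072/1277 E=4096/2501 F=2048/655] → run E
t=14: vr[A=512/205 D=3072/1277 E=5120/2501 F=2048/655] → run E
t=15: vr[A=512/205 D=3072/1277 E=6144/2501 F=2048/655] → run D
t=16: vr[A=512/205 D=4096/1277 E=6144/2501 F=2048/655] → run E
t=17: vr[A=512/205 D=4096/1277 E=7168/2501 F=2048/655] → run A
t=18: vr[A=768/205 D=4096/1277 E=7168/2501 F=2048/655] → run E
t=19: vr[A=768/205 D=4096/1277 F=2048/655] → run F
t=20: vr[A=768/205 D=4096/1277 F=3072/655] → run D
t=21: vr[A=768/205 D=5120/1277 F=3072/655] → run A
t=22: vr[A=1024/205 D=5120/1277 F=3072/655] → run D
t=23: vr[A=1024/205 D=6144/1277 F=3072/655] → run F
t=24: vr[A=1024/205 D=6144/1277 F=4096/655] → run D
t=25: vr[A=1024/205 F=4096/655] → run A
t=26: vr[F=4096/655] → run F
t=27: vr[F=1024/131] → run F
t=28: (idle)
t=29: (idle)
t=30: (idle)

completion order = B, E, D, A, F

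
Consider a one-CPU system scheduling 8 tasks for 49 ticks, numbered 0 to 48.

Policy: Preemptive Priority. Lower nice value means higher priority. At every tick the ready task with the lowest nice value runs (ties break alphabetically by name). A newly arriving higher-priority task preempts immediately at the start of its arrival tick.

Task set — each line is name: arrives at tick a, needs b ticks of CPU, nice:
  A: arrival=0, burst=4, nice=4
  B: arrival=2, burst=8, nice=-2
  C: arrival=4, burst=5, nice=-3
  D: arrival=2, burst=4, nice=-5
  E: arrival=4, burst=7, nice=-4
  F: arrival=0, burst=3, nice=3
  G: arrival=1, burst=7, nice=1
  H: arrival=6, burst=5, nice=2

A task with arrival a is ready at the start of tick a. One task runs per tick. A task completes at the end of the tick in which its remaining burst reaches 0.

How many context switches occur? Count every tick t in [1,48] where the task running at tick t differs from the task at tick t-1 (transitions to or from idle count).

context switches = 10

t=0: ready={A,F} → run F
t=1: ready={A,F,G} → run G
t=2: ready={A,B,D,F,G} → run D
t=3: ready={A,B,D,F,G} → run D
t=4: ready={A,B,C,D,E,F,G} → run D
t=5: ready={A,B,C,D,E,F,G} → run D
t=6: ready={A,B,C,E,F,G,H} → run E
t=7: ready={A,B,C,E,F,G,H} → run E
t=8: ready={A,B,C,E,F,G,H} → run E
t=9: ready={A,B,C,E,F,G,H} → run E
t=10: ready={A,B,C,E,F,G,H} → run E
t=11: ready={A,B,C,E,F,G,H} → run E
t=12: ready={A,B,C,E,F,G,H} → run E
t=13: ready={A,B,C,F,G,H} → run C
t=14: ready={A,B,C,F,G,H} → run C
t=15: ready={A,B,C,F,G,H} → run C
t=16: ready={A,B,C,F,G,H} → run C
t=17: ready={A,B,C,F,G,H} → run C
t=18: ready={A,B,F,G,H} → run B
t=19: ready={A,B,F,G,H} → run B
t=20: ready={A,B,F,G,H} → run B
t=21: ready={A,B,F,G,H} → run B
t=22: ready={A,B,F,G,H} → run B
t=23: ready={A,B,F,G,H} → run B
t=24: ready={A,B,F,G,H} → run B
t=25: ready={A,B,F,G,H} → run B
t=26: ready={A,F,G,H} → run G
t=27: ready={A,F,G,H} → run G
t=28: ready={A,F,G,H} → run G
t=29: ready={A,F,G,H} → run G
t=30: ready={A,F,G,H} → run G
t=31: ready={A,F,G,H} → run G
t=32: ready={A,F,H} → run H
t=33: ready={A,F,H} → run H
t=34: ready={A,F,H} → run H
t=35: ready={A,F,H} → run H
t=36: ready={A,F,H} → run H
t=37: ready={A,F} → run F
t=38: ready={A,F} → run F
t=39: ready={A} → run A
t=40: ready={A} → run A
t=41: ready={A} → run A
t=42: ready={A} → run A
t=43: (idle)
t=44: (idle)
t=45: (idle)
t=46: (idle)
t=47: (idle)
t=48: (idle)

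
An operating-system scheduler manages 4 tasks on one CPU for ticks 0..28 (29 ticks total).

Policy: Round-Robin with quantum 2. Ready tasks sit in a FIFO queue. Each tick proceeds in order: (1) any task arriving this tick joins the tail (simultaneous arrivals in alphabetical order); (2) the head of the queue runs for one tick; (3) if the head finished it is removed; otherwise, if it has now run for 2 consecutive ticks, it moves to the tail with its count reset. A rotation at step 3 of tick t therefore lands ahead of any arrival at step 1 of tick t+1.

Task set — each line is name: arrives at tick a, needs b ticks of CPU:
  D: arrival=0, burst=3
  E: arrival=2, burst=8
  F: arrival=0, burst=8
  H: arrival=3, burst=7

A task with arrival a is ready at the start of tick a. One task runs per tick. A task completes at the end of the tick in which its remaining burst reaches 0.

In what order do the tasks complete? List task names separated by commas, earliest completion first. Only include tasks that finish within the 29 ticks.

completion order = D, F, E, H

t=0: queue=[D,F] q_used=0 → run D
t=1: queue=[D,F] q_used=1 → run D
t=2: queue=[F,D,E] q_used=0 → run F
t=3: queue=[F,D,E,H] q_used=1 → run F
t=4: queue=[D,E,H,F] q_used=0 → run D
t=5: queue=[E,H,F] q_used=0 → run E
t=6: queue=[E,H,F] q_used=1 → run E
t=7: queue=[H,F,E] q_used=0 → run H
t=8: queue=[H,F,E] q_used=1 → run H
t=9: queue=[F,E,H] q_used=0 → run F
t=10: queue=[F,E,H] q_used=1 → run F
t=11: queue=[E,H,F] q_used=0 → run E
t=12: queue=[E,H,F] q_used=1 → run E
t=13: queue=[H,F,E] q_used=0 → run H
t=14: queue=[H,F,E] q_used=1 → run H
t=15: queue=[F,E,H] q_used=0 → run F
t=16: queue=[F,E,H] q_used=1 → run F
t=17: queue=[E,H,F] q_used=0 → run E
t=18: queue=[E,H,F] q_used=1 → run E
t=19: queue=[H,F,E] q_used=0 → run H
t=20: queue=[H,F,E] q_used=1 → run H
t=21: queue=[F,E,H] q_used=0 → run F
t=22: queue=[F,E,H] q_used=1 → run F
t=23: queue=[E,H] q_used=0 → run E
t=24: queue=[E,H] q_used=1 → run E
t=25: queue=[H] q_used=0 → run H
t=26: (idle)
t=27: (idle)
t=28: (idle)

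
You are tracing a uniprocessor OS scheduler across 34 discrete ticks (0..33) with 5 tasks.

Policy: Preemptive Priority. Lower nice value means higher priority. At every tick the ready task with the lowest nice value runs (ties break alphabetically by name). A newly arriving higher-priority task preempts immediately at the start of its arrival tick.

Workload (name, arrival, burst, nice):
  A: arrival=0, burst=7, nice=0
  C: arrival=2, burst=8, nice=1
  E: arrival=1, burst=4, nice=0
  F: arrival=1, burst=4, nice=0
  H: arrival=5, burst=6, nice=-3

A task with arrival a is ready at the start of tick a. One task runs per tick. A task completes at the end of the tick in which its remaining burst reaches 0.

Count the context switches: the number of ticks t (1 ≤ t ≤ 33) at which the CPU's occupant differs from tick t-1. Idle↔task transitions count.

t=0: ready={A} → run A
t=1: ready={A,E,F} → run A
t=2: ready={A,C,E,F} → run A
t=3: ready={A,C,E,F} → run A
t=4: ready={A,C,E,F} → run A
t=5: ready={A,C,E,F,H} → run H
t=6: ready={A,C,E,F,H} → run H
t=7: ready={A,C,E,F,H} → run H
t=8: ready={A,C,E,F,H} → run H
t=9: ready={A,C,E,F,H} → run H
t=10: ready={A,C,E,F,H} → run H
t=11: ready={A,C,E,F} → run A
t=12: ready={A,C,E,F} → run A
t=13: ready={C,E,F} → run E
t=14: ready={C,E,F} → run E
t=15: ready={C,E,F} → run E
t=16: ready={C,E,F} → run E
t=17: ready={C,F} → run F
t=18: ready={C,F} → run F
t=19: ready={C,F} → run F
t=20: ready={C,F} → run F
t=21: ready={C} → run C
t=22: ready={C} → run C
t=23: ready={C} → run C
t=24: ready={C} → run C
t=25: ready={C} → run C
t=26: ready={C} → run C
t=27: ready={C} → run C
t=28: ready={C} → run C
t=29: (idle)
t=30: (idle)
t=31: (idle)
t=32: (idle)
t=33: (idle)

context switches = 6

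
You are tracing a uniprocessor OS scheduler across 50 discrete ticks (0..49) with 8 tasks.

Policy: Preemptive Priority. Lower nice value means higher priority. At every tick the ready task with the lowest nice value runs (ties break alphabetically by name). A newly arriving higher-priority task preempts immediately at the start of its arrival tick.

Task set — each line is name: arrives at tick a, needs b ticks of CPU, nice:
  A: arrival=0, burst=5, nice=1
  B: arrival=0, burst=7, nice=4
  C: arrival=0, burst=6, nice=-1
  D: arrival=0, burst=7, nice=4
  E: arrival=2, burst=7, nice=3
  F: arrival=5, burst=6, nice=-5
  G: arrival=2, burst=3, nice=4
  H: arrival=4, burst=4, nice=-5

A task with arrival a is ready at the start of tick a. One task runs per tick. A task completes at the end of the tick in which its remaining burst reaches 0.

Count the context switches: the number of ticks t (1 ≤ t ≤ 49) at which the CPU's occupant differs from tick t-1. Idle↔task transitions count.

t=0: ready={A,B,C,D} → run C
t=1: ready={A,B,C,D} → run C
t=2: ready={A,B,C,D,E,G} → run C
t=3: ready={A,B,C,D,E,G} → run C
t=4: ready={A,B,C,D,E,G,H} → run H
t=5: ready={A,B,C,D,E,F,G,H} → run F
t=6: ready={A,B,C,D,E,F,G,H} → run F
t=7: ready={A,B,C,D,E,F,G,H} → run F
t=8: ready={A,B,C,D,E,F,G,H} → run F
t=9: ready={A,B,C,D,E,F,G,H} → run F
t=10: ready={A,B,C,D,E,F,G,H} → run F
t=11: ready={A,B,C,D,E,G,H} → run H
t=12: ready={A,B,C,D,E,G,H} → run H
t=13: ready={A,B,C,D,E,G,H} → run H
t=14: ready={A,B,C,D,E,G} → run C
t=15: ready={A,B,C,D,E,G} → run C
t=16: ready={A,B,D,E,G} → run A
t=17: ready={A,B,D,E,G} → run A
t=18: ready={A,B,D,E,G} → run A
t=19: ready={A,B,D,E,G} → run A
t=20: ready={A,B,D,E,G} → run A
t=21: ready={B,D,E,G} → run E
t=22: ready={B,D,E,G} → run E
t=23: ready={B,D,E,G} → run E
t=24: ready={B,D,E,G} → run E
t=25: ready={B,D,E,G} → run E
t=26: ready={B,D,E,G} → run E
t=27: ready={B,D,E,G} → run E
t=28: ready={B,D,G} → run B
t=29: ready={B,D,G} → run B
t=30: ready={B,D,G} → run B
t=31: ready={B,D,G} → run B
t=32: ready={B,D,G} → run B
t=33: ready={B,D,G} → run B
t=34: ready={B,D,G} → run B
t=35: ready={D,G} → run D
t=36: ready={D,G} → run D
t=37: ready={D,G} → run D
t=38: ready={D,G} → run D
t=39: ready={D,G} → run D
t=40: ready={D,G} → run D
t=41: ready={D,G} → run D
t=42: ready={G} → run G
t=43: ready={G} → run G
t=44: ready={G} → run G
t=45: (idle)
t=46: (idle)
t=47: (idle)
t=48: (idle)
t=49: (idle)

context switches = 10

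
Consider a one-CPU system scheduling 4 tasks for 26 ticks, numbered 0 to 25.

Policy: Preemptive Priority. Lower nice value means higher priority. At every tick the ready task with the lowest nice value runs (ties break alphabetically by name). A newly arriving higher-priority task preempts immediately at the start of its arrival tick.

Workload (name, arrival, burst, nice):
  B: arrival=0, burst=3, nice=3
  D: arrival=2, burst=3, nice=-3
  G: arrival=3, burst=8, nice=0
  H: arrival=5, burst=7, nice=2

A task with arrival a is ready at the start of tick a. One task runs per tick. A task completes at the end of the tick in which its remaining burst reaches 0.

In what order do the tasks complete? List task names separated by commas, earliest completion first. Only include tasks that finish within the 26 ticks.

completion order = D, G, H, B

t=0: ready={B} → run B
t=1: ready={B} → run B
t=2: ready={B,D} → run D
t=3: ready={B,D,G} → run D
t=4: ready={B,D,G} → run D
t=5: ready={B,G,H} → run G
t=6: ready={B,G,H} → run G
t=7: ready={B,G,H} → run G
t=8: ready={B,G,H} → run G
t=9: ready={B,G,H} → run G
t=10: ready={B,G,H} → run G
t=11: ready={B,G,H} → run G
t=12: ready={B,G,H} → run G
t=13: ready={B,H} → run H
t=14: ready={B,H} → run H
t=15: ready={B,H} → run H
t=16: ready={B,H} → run H
t=17: ready={B,H} → run H
t=18: ready={B,H} → run H
t=19: ready={B,H} → run H
t=20: ready={B} → run B
t=21: (idle)
t=22: (idle)
t=23: (idle)
t=24: (idle)
t=25: (idle)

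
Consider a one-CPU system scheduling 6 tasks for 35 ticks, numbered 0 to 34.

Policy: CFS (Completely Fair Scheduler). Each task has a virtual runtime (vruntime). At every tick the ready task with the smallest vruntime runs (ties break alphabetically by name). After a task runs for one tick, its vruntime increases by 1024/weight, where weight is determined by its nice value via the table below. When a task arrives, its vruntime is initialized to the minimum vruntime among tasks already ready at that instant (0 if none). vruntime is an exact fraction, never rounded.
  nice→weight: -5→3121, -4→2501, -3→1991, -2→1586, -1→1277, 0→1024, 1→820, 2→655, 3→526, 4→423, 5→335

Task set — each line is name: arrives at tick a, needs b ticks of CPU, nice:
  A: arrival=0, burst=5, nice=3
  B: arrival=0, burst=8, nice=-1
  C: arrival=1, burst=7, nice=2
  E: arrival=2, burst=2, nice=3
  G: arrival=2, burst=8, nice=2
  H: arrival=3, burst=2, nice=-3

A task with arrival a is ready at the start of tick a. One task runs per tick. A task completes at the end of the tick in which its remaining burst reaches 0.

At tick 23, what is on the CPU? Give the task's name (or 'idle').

running at tick 23 = A

t=0: vr[A=0 B=0] → run A
t=1: vr[A=512/263 B=0 C=0] → run B
t=2: vr[A=512/263 B=1024/1277 C=0 E=0 G=0] → run C
t=3: vr[A=512/263 B=1024/1277 C=1024/655 E=0 G=0 H=0] → run E
t=4: vr[A=512/263 B=1024/1277 C=1024/655 E=512/263 G=0 H=0] → run G
t=5: vr[A=512/263 B=1024/1277 C=1024/655 E=512/263 G=1024/655 H=0] → run H
t=6: vr[A=512/263 B=1024/1277 C=1024/655 E=512/263 G=1024/655 H=1024/1991] → run H
t=7: vr[A=512/263 B=1024/1277 C=1024/655 E=512/263 G=1024/655] → run B
t=8: vr[A=512/263 B=2048/1277 C=1024/655 E=512/263 G=1024/655] → run C
t=9: vr[A=512/263 B=2048/1277 C=2048/655 E=512/263 G=1024/655] → run G
t=10: vr[A=512/263 B=2048/1277 C=2048/655 E=512/263 G=2048/655] → run B
t=11: vr[A=512/263 B=3072/1277 C=2048/655 E=512/263 G=2048/655] → run A
t=12: vr[A=1024/263 B=3072/1277 C=2048/655 E=512/263 G=2048/655] → run E
t=13: vr[A=1024/263 B=3072/1277 C=2048/655 G=2048/655] → run B
t=14: vr[A=1024/263 B=4096/1277 C=2048/655 G=2048/655] → run C
t=15: vr[A=1024/263 B=4096/1277 C=3072/655 G=2048/655] → run G
t=16: vr[A=1024/263 B=4096/1277 C=3072/655 G=3072/655] → run B
t=17: vr[A=1024/263 B=5120/1277 C=3072/655 G=3072/655] → run A
t=18: vr[A=1536/263 B=5120/1277 C=3072/655 G=3072/655] → run B
t=19: vr[A=1536/263 B=6144/1277 C=3072/655 G=3072/655] → run C
t=20: vr[A=1536/263 B=6144/1277 C=4096/655 G=3072/655] → run G
t=21: vr[A=1536/263 B=6144/1277 C=4096/655 G=4096/655] → run B
t=22: vr[A=1536/263 B=7168/1277 C=4096/655 G=4096/655] → run B
t=23: vr[A=1536/263 C=4096/655 G=4096/655] → run A
t=24: vr[A=2048/263 C=4096/655 G=4096/655] → run C
t=25: vr[A=2048/263 C=1024/131 G=4096/655] → run G
t=26: vr[A=2048/263 C=1024/131 G=1024/131] → run A
t=27: vr[C=1024/131 G=1024/131] → run C
t=28: vr[C=6144/655 G=1024/131] → run G
t=29: vr[C=6144/655 G=6144/655] → run C
t=30: vr[G=6144/655] → run G
t=31: vr[G=7168/655] → run G
t=32: (idle)
t=33: (idle)
t=34: (idle)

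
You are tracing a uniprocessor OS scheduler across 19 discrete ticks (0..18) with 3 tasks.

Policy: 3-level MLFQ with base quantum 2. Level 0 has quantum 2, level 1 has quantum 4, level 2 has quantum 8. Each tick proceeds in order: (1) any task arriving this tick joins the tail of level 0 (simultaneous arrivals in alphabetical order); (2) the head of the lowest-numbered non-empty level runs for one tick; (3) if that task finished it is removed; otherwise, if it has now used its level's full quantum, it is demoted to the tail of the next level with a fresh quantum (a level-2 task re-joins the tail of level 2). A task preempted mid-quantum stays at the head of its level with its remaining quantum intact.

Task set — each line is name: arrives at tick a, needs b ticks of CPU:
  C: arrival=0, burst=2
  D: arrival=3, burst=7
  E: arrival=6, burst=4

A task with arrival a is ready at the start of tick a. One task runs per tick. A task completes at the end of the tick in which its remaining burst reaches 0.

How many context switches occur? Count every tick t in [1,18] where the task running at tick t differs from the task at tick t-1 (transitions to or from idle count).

context switches = 7

t=0: L0/L1/L2 = C/-/- → run C
t=1: L0/L1/L2 = C/-/- → run C
t=2: (idle)
t=3: L0/L1/L2 = D/-/- → run D
t=4: L0/L1/L2 = D/-/- → run D
t=5: L0/L1/L2 = -/D/- → run D
t=6: L0/L1/L2 = E/D/- → run E
t=7: L0/L1/L2 = E/D/- → run E
t=8: L0/L1/L2 = -/DE/- → run D
t=9: L0/L1/L2 = -/DE/- → run D
t=10: L0/L1/L2 = -/DE/- → run D
t=11: L0/L1/L2 = -/E/D → run E
t=12: L0/L1/L2 = -/E/D → run E
t=13: L0/L1/L2 = -/-/D → run D
t=14: (idle)
t=15: (idle)
t=16: (idle)
t=17: (idle)
t=18: (idle)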